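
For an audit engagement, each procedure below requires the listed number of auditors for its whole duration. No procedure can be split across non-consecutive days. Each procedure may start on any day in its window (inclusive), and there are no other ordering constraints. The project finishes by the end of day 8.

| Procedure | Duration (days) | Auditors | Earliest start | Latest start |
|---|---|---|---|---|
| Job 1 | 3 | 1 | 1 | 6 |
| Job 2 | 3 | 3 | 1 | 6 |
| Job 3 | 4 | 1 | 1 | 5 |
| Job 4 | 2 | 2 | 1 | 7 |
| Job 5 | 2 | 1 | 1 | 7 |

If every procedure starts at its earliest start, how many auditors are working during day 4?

At early start, day 4 has: Job 3.
Demand: 1 = 1.

1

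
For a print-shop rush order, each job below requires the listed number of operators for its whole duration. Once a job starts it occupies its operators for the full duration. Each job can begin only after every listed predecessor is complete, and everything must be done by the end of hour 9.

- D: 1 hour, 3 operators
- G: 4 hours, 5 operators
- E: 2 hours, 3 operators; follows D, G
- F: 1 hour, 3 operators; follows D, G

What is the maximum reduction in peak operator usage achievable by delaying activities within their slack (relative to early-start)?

Early-start peak: h1:8  h2:5  h3:5  h4:5  h5:6  h6:3  h7:0  h8:0  h9:0 ⇒ 8.
Leveled (D@1, G@2, E@6, F@8): h1:3  h2:5  h3:5  h4:5  h5:5  h6:3  h7:3  h8:3  h9:0 ⇒ 5.
Reduction 8 − 5 = 3.

3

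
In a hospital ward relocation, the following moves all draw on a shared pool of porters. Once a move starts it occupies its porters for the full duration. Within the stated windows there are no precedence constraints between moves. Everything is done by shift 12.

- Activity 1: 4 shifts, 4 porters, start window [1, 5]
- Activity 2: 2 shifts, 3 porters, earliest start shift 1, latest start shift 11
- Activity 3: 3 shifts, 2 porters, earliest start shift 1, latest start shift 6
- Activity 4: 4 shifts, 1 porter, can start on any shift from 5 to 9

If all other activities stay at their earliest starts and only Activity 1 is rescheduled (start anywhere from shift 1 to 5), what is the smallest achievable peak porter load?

5

Activity 1@1: s1:9  s2:9  s3:6  s4:4  s5:1  s6:1  s7:1  s8:1  s9:0  s10:0  s11:0  s12:0 → peak 9
Activity 1@2: s1:5  s2:9  s3:6  s4:4  s5:5  s6:1  s7:1  s8:1  s9:0  s10:0  s11:0  s12:0 → peak 9
Activity 1@3: s1:5  s2:5  s3:6  s4:4  s5:5  s6:5  s7:1  s8:1  s9:0  s10:0  s11:0  s12:0 → peak 6
Activity 1@4: s1:5  s2:5  s3:2  s4:4  s5:5  s6:5  s7:5  s8:1  s9:0  s10:0  s11:0  s12:0 → peak 5
Activity 1@5: s1:5  s2:5  s3:2  s4:0  s5:5  s6:5  s7:5  s8:5  s9:0  s10:0  s11:0  s12:0 → peak 5
Best is Activity 1@4, peak 5.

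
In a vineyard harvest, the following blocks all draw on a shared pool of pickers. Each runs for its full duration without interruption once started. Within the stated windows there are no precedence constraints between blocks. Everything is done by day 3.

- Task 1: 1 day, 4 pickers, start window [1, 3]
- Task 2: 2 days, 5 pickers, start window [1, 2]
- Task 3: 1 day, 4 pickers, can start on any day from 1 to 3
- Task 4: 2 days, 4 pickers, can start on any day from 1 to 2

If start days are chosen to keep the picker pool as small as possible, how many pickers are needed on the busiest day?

Early-start (Task 1@1, Task 2@1, Task 3@1, Task 4@1) gives peak 17: d1:17  d2:9  d3:0.
Shift Task 3→3, Task 4→2.
Schedule Task 1@1, Task 2@1, Task 3@3, Task 4@2: d1:9  d2:9  d3:8 — peak 9.
Total picker-days = 26 over 3 days ⇒ peak ≥ ⌈26/3⌉ = 9, so 9 is optimal.

9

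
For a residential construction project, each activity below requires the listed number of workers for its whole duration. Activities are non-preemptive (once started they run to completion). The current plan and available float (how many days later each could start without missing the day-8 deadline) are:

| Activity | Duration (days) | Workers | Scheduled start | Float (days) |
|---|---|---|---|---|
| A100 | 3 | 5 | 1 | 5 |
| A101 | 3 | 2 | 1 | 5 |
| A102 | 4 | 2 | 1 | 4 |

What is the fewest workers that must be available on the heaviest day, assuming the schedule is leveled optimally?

Early-start (A100@1, A101@1, A102@1) gives peak 9: d1:9  d2:9  d3:9  d4:2  d5:0  d6:0  d7:0  d8:0.
Shift A101→4, A102→4.
Schedule A100@1, A101@4, A102@4: d1:5  d2:5  d3:5  d4:4  d5:4  d6:4  d7:2  d8:0 — peak 5.

5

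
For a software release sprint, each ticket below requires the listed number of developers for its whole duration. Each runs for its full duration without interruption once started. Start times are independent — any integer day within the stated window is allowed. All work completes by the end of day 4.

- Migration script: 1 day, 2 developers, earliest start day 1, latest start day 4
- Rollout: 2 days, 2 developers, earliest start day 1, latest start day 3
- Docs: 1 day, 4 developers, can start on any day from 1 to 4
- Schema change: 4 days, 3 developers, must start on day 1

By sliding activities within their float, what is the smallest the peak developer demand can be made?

7

Early-start (Migration script@1, Rollout@1, Docs@1, Schema change@1) gives peak 11: d1:11  d2:5  d3:3  d4:3.
Shift Docs→3.
Schedule Migration script@1, Rollout@1, Docs@3, Schema change@1: d1:7  d2:5  d3:7  d4:3 — peak 7.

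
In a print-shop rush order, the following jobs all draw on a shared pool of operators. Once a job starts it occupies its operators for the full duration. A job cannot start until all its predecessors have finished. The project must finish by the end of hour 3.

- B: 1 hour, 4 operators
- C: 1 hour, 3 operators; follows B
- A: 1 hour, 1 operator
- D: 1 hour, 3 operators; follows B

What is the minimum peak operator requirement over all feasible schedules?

4

Early-start (B@1, C@2, A@1, D@2) gives peak 6: h1:5  h2:6  h3:0.
Shift A→2, D→3.
Schedule B@1, C@2, A@2, D@3: h1:4  h2:4  h3:3 — peak 4.
Total operator-hours = 11 over 3 hours ⇒ peak ≥ ⌈11/3⌉ = 4, so 4 is optimal.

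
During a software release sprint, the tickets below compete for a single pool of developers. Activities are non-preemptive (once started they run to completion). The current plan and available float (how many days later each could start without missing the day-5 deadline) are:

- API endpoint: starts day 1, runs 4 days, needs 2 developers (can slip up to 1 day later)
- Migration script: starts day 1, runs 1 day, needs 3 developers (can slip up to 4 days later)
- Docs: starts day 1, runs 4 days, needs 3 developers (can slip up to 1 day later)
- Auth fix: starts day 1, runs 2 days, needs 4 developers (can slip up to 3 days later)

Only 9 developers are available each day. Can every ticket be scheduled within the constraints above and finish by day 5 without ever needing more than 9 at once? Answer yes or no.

yes

Schedule API endpoint@1, Migration script@1, Docs@1, Auth fix@2: d1:8  d2:9  d3:9  d4:5  d5:0 — peak 9 ≤ 9.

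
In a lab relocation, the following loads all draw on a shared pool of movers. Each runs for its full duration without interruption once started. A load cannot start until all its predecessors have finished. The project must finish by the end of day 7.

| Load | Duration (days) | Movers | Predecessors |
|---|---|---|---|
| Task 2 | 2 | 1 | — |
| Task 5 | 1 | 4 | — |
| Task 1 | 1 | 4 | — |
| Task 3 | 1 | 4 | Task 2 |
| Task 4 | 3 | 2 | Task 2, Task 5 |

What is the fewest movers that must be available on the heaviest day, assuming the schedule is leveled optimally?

Early-start (Task 2@1, Task 5@1, Task 1@1, Task 3@3, Task 4@3) gives peak 9: d1:9  d2:1  d3:6  d4:2  d5:2  d6:0  d7:0.
Shift Task 1→2, Task 4→4.
Schedule Task 2@1, Task 5@1, Task 1@2, Task 3@3, Task 4@4: d1:5  d2:5  d3:4  d4:2  d5:2  d6:2  d7:0 — peak 5.

5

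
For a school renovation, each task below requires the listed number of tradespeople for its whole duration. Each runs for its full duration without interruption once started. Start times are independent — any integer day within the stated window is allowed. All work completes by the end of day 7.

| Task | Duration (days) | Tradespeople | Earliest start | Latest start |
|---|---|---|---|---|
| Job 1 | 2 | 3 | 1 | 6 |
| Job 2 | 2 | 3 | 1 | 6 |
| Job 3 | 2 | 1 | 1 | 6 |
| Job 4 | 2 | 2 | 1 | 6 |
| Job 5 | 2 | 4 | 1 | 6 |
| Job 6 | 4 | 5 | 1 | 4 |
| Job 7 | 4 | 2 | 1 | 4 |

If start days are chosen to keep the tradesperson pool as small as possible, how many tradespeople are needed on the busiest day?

Early-start (Job 1@1, Job 2@1, Job 3@1, Job 4@1, Job 5@1, Job 6@1, Job 7@1) gives peak 20: d1:20  d2:20  d3:7  d4:7  d5:0  d6:0  d7:0.
Shift Job 4→3, Job 5→5, Job 6→3.
Schedule Job 1@1, Job 2@1, Job 3@1, Job 4@3, Job 5@5, Job 6@3, Job 7@1: d1:9  d2:9  d3:9  d4:9  d5:9  d6:9  d7:0 — peak 9.

9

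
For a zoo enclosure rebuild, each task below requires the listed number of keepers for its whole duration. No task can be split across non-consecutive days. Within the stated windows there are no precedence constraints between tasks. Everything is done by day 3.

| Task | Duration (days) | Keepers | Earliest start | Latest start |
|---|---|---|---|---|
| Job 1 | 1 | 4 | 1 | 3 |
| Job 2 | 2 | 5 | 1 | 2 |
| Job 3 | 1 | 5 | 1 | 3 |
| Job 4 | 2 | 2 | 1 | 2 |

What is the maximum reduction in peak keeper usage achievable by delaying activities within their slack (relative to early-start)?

Early-start peak: d1:16  d2:7  d3:0 ⇒ 16.
Leveled (Job 1@1, Job 2@1, Job 3@3, Job 4@2): d1:9  d2:7  d3:7 ⇒ 9.
Reduction 16 − 9 = 7.

7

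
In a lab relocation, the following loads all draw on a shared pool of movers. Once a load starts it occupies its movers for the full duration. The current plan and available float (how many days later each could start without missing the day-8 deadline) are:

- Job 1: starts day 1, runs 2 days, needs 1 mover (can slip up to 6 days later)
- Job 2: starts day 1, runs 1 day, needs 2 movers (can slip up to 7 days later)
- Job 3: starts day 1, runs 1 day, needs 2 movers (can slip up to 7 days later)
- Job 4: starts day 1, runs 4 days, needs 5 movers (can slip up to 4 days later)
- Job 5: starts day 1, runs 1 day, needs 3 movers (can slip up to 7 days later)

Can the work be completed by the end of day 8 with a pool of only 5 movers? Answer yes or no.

Schedule Job 1@1, Job 2@1, Job 3@1, Job 4@3, Job 5@2: d1:5  d2:4  d3:5  d4:5  d5:5  d6:5  d7:0  d8:0 — peak 5 ≤ 5.

yes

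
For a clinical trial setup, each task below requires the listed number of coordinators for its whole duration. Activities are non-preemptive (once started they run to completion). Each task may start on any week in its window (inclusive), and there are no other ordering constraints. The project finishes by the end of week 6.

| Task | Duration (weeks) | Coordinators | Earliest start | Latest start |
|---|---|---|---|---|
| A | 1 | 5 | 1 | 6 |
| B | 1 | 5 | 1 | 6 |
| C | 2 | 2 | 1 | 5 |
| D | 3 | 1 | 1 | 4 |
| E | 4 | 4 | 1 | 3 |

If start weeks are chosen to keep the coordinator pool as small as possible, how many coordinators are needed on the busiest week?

Early-start (A@1, B@1, C@1, D@1, E@1) gives peak 17: w1:17  w2:7  w3:5  w4:4  w5:0  w6:0.
Shift B→2, C→4, E→3.
Schedule A@1, B@2, C@4, D@1, E@3: w1:6  w2:6  w3:5  w4:6  w5:6  w6:4 — peak 6.
Total coordinator-weeks = 33 over 6 weeks ⇒ peak ≥ ⌈33/6⌉ = 6, so 6 is optimal.

6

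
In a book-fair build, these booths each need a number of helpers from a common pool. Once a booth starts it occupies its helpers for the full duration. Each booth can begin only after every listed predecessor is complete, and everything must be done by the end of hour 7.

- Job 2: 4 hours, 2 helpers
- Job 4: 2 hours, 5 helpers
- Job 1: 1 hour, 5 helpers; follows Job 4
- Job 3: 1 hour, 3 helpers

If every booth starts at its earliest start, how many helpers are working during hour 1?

10

At early start, hour 1 has: Job 2, Job 4, Job 3.
Demand: 2 + 5 + 3 = 10.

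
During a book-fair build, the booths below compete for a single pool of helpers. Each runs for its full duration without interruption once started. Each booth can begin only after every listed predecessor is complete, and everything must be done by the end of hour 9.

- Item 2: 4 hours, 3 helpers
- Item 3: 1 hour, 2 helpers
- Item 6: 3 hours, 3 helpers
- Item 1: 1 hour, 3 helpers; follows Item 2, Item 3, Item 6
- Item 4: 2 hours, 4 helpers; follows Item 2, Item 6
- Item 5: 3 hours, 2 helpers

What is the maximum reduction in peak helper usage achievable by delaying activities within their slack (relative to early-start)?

4

Early-start peak: h1:10  h2:8  h3:8  h4:3  h5:7  h6:4  h7:0  h8:0  h9:0 ⇒ 10.
Leveled (Item 2@1, Item 3@1, Item 6@2, Item 1@5, Item 4@6, Item 5@5): h1:5  h2:6  h3:6  h4:6  h5:5  h6:6  h7:6  h8:0  h9:0 ⇒ 6.
Reduction 10 − 6 = 4.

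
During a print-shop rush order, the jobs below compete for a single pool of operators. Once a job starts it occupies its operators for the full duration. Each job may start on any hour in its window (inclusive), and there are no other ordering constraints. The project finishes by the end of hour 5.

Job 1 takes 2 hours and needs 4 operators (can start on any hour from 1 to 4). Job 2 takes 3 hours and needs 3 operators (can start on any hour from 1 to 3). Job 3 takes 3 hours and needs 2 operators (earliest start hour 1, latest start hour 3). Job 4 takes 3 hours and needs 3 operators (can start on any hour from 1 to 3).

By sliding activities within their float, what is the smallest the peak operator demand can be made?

8

Early-start (Job 1@1, Job 2@1, Job 3@1, Job 4@1) gives peak 12: h1:12  h2:12  h3:8  h4:0  h5:0.
Shift Job 3→3, Job 4→3.
Schedule Job 1@1, Job 2@1, Job 3@3, Job 4@3: h1:7  h2:7  h3:8  h4:5  h5:5 — peak 8.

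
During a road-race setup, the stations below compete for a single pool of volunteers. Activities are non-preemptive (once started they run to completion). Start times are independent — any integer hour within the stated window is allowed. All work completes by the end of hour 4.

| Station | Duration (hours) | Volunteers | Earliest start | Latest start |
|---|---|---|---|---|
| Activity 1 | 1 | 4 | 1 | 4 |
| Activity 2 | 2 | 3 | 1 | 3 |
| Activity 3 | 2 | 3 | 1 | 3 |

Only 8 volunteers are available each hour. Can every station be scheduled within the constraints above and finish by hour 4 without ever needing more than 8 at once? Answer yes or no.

yes

Schedule Activity 1@1, Activity 2@2, Activity 3@2: h1:4  h2:6  h3:6  h4:0 — peak 6 ≤ 8.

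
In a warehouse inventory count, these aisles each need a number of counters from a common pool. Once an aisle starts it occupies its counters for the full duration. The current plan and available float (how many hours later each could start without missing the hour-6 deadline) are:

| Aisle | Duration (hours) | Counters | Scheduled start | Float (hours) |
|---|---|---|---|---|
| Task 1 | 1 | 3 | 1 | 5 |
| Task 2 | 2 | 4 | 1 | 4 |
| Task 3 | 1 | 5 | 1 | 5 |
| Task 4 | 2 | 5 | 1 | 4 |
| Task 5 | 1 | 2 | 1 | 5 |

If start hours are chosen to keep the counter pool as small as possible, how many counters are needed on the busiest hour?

5

Early-start (Task 1@1, Task 2@1, Task 3@1, Task 4@1, Task 5@1) gives peak 19: h1:19  h2:9  h3:0  h4:0  h5:0  h6:0.
Shift Task 2→2, Task 3→4, Task 4→5.
Schedule Task 1@1, Task 2@2, Task 3@4, Task 4@5, Task 5@1: h1:5  h2:4  h3:4  h4:5  h5:5  h6:5 — peak 5.
Total counter-hours = 28 over 6 hours ⇒ peak ≥ ⌈28/6⌉ = 5, so 5 is optimal.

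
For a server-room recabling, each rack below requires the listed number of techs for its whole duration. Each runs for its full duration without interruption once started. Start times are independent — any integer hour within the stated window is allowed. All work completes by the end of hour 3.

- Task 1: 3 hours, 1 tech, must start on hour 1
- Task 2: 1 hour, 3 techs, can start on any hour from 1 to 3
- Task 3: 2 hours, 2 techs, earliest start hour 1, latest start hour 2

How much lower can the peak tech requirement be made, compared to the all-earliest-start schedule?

Early-start peak: h1:6  h2:3  h3:1 ⇒ 6.
Leveled (Task 1@1, Task 2@1, Task 3@2): h1:4  h2:3  h3:3 ⇒ 4.
Reduction 6 − 4 = 2.

2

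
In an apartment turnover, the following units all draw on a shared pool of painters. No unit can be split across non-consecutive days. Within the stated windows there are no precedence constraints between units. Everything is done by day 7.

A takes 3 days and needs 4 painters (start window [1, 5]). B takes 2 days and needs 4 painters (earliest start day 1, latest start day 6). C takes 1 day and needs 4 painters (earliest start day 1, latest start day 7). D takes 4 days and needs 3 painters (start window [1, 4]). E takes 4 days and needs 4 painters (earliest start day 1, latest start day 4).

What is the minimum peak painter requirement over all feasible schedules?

Early-start (A@1, B@1, C@1, D@1, E@1) gives peak 19: d1:19  d2:15  d3:11  d4:7  d5:0  d6:0  d7:0.
Shift C→3, D→4, E→4.
Schedule A@1, B@1, C@3, D@4, E@4: d1:8  d2:8  d3:8  d4:7  d5:7  d6:7  d7:7 — peak 8.
Total painter-days = 52 over 7 days ⇒ peak ≥ ⌈52/7⌉ = 8, so 8 is optimal.

8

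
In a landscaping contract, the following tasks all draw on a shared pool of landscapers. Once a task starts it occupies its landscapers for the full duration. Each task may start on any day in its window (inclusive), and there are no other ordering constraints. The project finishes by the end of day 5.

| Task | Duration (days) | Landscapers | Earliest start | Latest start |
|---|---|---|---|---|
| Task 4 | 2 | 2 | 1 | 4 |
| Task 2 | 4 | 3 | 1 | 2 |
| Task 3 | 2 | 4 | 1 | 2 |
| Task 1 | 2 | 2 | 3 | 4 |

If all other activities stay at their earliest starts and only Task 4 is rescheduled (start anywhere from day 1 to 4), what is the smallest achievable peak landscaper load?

Task 4@1: d1:9  d2:9  d3:5  d4:5  d5:0 → peak 9
Task 4@2: d1:7  d2:9  d3:7  d4:5  d5:0 → peak 9
Task 4@3: d1:7  d2:7  d3:7  d4:7  d5:0 → peak 7
Task 4@4: d1:7  d2:7  d3:5  d4:7  d5:2 → peak 7
Best is Task 4@3, peak 7.

7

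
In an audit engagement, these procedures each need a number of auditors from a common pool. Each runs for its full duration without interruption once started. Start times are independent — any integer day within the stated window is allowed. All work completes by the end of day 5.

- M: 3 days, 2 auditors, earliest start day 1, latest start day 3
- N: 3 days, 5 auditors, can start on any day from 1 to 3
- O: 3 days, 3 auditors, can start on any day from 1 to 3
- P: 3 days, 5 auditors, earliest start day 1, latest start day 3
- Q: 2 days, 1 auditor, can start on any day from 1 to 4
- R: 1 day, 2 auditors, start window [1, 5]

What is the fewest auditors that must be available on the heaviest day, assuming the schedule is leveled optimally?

15

Early-start (M@1, N@1, O@1, P@1, Q@1, R@1) gives peak 18: d1:18  d2:16  d3:15  d4:0  d5:0.
Shift Q→4, R→4.
Schedule M@1, N@1, O@1, P@1, Q@4, R@4: d1:15  d2:15  d3:15  d4:3  d5:1 — peak 15.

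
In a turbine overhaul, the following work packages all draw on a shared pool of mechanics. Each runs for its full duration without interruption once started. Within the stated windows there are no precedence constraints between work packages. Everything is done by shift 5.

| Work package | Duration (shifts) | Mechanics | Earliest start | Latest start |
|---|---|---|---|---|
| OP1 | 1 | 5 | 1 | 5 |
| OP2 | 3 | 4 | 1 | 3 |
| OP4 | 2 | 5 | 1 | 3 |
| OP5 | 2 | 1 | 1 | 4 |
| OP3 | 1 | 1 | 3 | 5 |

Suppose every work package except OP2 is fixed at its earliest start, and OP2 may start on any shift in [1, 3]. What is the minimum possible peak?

11

OP2@1: s1:15  s2:10  s3:5  s4:0  s5:0 → peak 15
OP2@2: s1:11  s2:10  s3:5  s4:4  s5:0 → peak 11
OP2@3: s1:11  s2:6  s3:5  s4:4  s5:4 → peak 11
Best is OP2@2, peak 11.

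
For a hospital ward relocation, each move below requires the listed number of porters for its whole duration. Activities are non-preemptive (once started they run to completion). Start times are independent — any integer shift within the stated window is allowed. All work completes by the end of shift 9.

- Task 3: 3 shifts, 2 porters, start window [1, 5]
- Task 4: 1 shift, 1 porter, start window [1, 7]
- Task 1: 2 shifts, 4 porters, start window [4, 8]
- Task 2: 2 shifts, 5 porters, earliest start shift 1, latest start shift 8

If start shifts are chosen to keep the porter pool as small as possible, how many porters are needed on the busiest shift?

Early-start (Task 3@1, Task 4@1, Task 1@4, Task 2@1) gives peak 8: s1:8  s2:7  s3:2  s4:4  s5:4  s6:0  s7:0  s8:0  s9:0.
Shift Task 2→6.
Schedule Task 3@1, Task 4@1, Task 1@4, Task 2@6: s1:3  s2:2  s3:2  s4:4  s5:4  s6:5  s7:5  s8:0  s9:0 — peak 5.

5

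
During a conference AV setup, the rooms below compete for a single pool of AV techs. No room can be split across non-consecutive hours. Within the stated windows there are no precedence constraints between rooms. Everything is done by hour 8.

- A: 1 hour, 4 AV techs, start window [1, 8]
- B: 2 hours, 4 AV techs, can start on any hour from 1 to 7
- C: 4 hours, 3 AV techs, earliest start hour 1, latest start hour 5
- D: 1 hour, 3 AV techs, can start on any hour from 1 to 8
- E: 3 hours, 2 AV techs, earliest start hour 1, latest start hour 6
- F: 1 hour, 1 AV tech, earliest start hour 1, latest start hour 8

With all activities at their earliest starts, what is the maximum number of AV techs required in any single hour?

17

Early-start schedule: A@1, B@1, C@1, D@1, E@1, F@1.
Load per hour: hour 1: 17, hour 2: 9, hour 3: 5, hour 4: 3, hour 5: 0, hour 6: 0, hour 7: 0, hour 8: 0.
Peak is 17.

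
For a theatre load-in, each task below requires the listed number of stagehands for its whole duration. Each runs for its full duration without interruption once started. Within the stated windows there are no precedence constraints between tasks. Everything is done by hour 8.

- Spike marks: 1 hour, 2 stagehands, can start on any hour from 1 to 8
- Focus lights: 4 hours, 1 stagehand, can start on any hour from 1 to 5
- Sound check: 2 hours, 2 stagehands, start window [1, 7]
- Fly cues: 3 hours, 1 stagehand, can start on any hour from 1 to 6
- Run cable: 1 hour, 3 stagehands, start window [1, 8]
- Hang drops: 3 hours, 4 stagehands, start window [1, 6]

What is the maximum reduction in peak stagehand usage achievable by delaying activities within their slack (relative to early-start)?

9

Early-start peak: h1:13  h2:8  h3:6  h4:1  h5:0  h6:0  h7:0  h8:0 ⇒ 13.
Leveled (Spike marks@1, Focus lights@1, Sound check@2, Fly cues@1, Run cable@4, Hang drops@5): h1:4  h2:4  h3:4  h4:4  h5:4  h6:4  h7:4  h8:0 ⇒ 4.
Reduction 13 − 4 = 9.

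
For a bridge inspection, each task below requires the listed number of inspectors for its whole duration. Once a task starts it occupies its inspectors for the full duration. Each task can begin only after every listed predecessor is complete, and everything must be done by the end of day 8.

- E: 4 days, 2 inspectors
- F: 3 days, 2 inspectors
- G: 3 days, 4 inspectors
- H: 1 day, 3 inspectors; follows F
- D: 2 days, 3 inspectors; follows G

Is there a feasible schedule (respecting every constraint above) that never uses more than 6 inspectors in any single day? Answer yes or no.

yes

Schedule E@1, F@1, G@4, H@7, D@7: d1:4  d2:4  d3:4  d4:6  d5:4  d6:4  d7:6  d8:3 — peak 6 ≤ 6.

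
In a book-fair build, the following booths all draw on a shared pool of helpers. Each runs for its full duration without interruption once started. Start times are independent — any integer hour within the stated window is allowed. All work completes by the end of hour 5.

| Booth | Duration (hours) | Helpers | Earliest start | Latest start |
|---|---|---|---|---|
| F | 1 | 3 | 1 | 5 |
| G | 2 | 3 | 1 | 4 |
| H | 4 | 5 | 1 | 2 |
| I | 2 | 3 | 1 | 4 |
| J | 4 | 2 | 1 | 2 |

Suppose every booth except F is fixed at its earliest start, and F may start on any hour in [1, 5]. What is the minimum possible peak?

F@1: h1:16  h2:13  h3:7  h4:7  h5:0 → peak 16
F@2: h1:13  h2:16  h3:7  h4:7  h5:0 → peak 16
F@3: h1:13  h2:13  h3:10  h4:7  h5:0 → peak 13
F@4: h1:13  h2:13  h3:7  h4:10  h5:0 → peak 13
F@5: h1:13  h2:13  h3:7  h4:7  h5:3 → peak 13
Best is F@3, peak 13.

13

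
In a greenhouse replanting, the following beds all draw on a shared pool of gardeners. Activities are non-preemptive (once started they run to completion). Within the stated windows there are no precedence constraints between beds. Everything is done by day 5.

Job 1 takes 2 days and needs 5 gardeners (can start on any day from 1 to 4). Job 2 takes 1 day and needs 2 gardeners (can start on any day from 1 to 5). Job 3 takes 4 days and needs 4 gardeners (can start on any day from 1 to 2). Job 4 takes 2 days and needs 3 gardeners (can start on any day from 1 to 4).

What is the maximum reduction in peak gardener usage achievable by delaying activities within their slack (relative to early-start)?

5

Early-start peak: d1:14  d2:12  d3:4  d4:4  d5:0 ⇒ 14.
Leveled (Job 1@1, Job 2@1, Job 3@2, Job 4@3): d1:7  d2:9  d3:7  d4:7  d5:4 ⇒ 9.
Reduction 14 − 9 = 5.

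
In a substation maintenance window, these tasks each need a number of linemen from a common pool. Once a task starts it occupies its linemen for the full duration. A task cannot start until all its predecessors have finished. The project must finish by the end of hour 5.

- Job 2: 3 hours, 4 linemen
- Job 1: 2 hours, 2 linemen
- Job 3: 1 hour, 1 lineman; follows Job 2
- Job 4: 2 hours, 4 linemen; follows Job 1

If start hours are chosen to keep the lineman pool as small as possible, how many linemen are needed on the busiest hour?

6

Early-start (Job 2@1, Job 1@1, Job 3@4, Job 4@3) gives peak 8: h1:6  h2:6  h3:8  h4:5  h5:0.
Shift Job 4→4.
Schedule Job 2@1, Job 1@1, Job 3@4, Job 4@4: h1:6  h2:6  h3:4  h4:5  h5:4 — peak 6.
No arrangement of the 9 feasible schedules does better.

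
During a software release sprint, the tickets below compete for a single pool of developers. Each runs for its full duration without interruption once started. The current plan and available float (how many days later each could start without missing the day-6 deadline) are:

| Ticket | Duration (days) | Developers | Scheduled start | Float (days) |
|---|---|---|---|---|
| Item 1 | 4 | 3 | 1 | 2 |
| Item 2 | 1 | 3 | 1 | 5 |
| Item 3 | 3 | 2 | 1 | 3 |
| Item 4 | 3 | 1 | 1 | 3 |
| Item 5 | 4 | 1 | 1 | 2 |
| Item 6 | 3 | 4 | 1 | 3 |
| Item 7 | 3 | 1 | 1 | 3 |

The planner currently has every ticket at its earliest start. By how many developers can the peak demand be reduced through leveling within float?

7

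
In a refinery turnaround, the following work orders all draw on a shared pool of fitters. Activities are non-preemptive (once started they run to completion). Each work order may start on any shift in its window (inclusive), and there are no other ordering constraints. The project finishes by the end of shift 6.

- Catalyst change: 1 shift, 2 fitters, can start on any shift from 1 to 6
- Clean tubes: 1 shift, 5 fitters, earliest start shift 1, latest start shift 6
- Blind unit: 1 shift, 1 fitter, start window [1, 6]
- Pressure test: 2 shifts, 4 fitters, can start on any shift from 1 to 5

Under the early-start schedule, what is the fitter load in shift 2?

At early start, shift 2 has: Pressure test.
Demand: 4 = 4.

4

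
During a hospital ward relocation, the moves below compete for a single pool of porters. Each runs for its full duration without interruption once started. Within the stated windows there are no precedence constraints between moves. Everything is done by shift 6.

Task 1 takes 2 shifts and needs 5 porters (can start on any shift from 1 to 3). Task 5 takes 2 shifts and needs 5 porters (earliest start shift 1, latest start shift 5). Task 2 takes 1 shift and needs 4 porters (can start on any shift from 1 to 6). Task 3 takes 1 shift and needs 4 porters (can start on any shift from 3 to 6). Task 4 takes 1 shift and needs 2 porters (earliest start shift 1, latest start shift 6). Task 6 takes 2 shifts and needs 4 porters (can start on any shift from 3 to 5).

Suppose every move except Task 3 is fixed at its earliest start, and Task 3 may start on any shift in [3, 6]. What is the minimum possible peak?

Task 3@3: s1:16  s2:10  s3:8  s4:4  s5:0  s6:0 → peak 16
Task 3@4: s1:16  s2:10  s3:4  s4:8  s5:0  s6:0 → peak 16
Task 3@5: s1:16  s2:10  s3:4  s4:4  s5:4  s6:0 → peak 16
Task 3@6: s1:16  s2:10  s3:4  s4:4  s5:0  s6:4 → peak 16
Best is Task 3@3, peak 16.

16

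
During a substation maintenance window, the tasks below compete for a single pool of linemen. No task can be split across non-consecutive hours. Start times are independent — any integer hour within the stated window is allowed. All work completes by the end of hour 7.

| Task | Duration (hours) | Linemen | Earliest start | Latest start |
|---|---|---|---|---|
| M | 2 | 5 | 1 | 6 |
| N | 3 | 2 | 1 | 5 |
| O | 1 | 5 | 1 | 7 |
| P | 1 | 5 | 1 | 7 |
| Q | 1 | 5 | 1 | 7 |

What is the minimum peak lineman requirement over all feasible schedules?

7

Early-start (M@1, N@1, O@1, P@1, Q@1) gives peak 22: h1:22  h2:7  h3:2  h4:0  h5:0  h6:0  h7:0.
Shift O→3, P→4, Q→5.
Schedule M@1, N@1, O@3, P@4, Q@5: h1:7  h2:7  h3:7  h4:5  h5:5  h6:0  h7:0 — peak 7.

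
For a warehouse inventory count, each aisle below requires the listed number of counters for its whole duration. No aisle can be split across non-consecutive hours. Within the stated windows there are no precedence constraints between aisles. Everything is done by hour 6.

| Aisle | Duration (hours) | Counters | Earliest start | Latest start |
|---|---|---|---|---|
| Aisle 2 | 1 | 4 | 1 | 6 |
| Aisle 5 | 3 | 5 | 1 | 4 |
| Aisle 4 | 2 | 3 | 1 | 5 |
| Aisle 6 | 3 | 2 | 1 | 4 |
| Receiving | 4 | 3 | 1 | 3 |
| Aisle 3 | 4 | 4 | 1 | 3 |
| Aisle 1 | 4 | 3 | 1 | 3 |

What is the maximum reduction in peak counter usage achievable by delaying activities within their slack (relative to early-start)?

9

Early-start peak: h1:24  h2:20  h3:17  h4:10  h5:0  h6:0 ⇒ 24.
Leveled (Aisle 2@1, Aisle 5@1, Aisle 4@1, Aisle 6@4, Receiving@1, Aisle 3@2, Aisle 1@3): h1:15  h2:15  h3:15  h4:12  h5:9  h6:5 ⇒ 15.
Reduction 24 − 15 = 9.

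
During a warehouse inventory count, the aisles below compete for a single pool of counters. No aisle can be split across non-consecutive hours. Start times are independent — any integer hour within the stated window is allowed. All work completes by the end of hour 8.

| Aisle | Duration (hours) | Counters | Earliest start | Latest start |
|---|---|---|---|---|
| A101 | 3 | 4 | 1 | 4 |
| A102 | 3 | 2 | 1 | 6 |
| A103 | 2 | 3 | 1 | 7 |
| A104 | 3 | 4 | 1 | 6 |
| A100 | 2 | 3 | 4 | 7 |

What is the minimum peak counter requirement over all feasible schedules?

6

Early-start (A101@1, A102@1, A103@1, A104@1, A100@4) gives peak 13: h1:13  h2:13  h3:10  h4:3  h5:3  h6:0  h7:0  h8:0.
Shift A103→4, A104→6.
Schedule A101@1, A102@1, A103@4, A104@6, A100@4: h1:6  h2:6  h3:6  h4:6  h5:6  h6:4  h7:4  h8:4 — peak 6.
Total counter-hours = 42 over 8 hours ⇒ peak ≥ ⌈42/8⌉ = 6, so 6 is optimal.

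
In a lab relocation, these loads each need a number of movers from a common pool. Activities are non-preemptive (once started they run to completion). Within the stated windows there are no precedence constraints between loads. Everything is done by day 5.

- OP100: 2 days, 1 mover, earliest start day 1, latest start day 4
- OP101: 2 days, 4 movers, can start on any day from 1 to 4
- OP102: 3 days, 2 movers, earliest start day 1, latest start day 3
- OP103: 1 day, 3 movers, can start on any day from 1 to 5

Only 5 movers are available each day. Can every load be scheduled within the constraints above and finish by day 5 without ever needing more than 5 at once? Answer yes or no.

Schedule OP100@1, OP101@1, OP102@3, OP103@3: d1:5  d2:5  d3:5  d4:2  d5:2 — peak 5 ≤ 5.

yes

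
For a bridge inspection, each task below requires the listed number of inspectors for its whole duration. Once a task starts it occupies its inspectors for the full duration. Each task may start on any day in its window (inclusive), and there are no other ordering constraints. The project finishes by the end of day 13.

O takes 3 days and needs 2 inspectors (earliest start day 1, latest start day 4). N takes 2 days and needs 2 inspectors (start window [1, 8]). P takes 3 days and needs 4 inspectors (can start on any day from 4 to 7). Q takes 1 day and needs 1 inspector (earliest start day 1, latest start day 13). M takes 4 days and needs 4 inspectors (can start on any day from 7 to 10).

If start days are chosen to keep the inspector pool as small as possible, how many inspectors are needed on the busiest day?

4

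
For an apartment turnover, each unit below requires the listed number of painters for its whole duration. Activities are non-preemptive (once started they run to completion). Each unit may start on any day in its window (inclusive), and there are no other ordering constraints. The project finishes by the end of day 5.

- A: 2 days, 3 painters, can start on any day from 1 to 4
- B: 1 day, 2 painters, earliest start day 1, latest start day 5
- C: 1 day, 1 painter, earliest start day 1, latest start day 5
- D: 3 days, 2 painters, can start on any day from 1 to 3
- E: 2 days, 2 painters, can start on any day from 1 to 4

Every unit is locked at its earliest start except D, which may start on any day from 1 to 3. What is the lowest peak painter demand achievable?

8

D@1: d1:10  d2:7  d3:2  d4:0  d5:0 → peak 10
D@2: d1:8  d2:7  d3:2  d4:2  d5:0 → peak 8
D@3: d1:8  d2:5  d3:2  d4:2  d5:2 → peak 8
Best is D@2, peak 8.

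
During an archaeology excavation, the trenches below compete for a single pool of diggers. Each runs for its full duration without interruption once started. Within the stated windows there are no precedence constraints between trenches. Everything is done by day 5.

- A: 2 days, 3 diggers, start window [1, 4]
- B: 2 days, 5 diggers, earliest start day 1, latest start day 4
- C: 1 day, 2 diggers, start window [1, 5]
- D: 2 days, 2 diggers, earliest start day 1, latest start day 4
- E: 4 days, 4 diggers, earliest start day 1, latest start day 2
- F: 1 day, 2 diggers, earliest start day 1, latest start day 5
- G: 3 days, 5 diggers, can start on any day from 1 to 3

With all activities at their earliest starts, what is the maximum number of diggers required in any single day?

23

Early-start schedule: A@1, B@1, C@1, D@1, E@1, F@1, G@1.
Load per day: day 1: 23, day 2: 19, day 3: 9, day 4: 4, day 5: 0.
Peak is 23.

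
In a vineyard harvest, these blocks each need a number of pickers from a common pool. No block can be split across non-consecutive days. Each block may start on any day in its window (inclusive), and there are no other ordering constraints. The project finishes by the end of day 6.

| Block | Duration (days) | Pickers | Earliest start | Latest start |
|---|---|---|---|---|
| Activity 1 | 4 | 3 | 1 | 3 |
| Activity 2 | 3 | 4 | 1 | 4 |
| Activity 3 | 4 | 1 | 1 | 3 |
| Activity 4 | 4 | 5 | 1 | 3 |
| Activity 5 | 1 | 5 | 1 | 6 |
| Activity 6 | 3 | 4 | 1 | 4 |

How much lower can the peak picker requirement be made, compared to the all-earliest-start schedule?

9

Early-start peak: d1:22  d2:17  d3:17  d4:9  d5:0  d6:0 ⇒ 22.
Leveled (Activity 1@1, Activity 2@1, Activity 3@1, Activity 4@1, Activity 5@5, Activity 6@4): d1:13  d2:13  d3:13  d4:13  d5:9  d6:4 ⇒ 13.
Reduction 22 − 13 = 9.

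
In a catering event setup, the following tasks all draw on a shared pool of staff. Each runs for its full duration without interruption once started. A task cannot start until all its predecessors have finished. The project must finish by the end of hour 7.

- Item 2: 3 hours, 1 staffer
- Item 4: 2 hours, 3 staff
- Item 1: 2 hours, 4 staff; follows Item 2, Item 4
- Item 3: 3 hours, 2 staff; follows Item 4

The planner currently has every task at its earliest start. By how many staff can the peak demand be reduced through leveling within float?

2

Early-start peak: h1:4  h2:4  h3:3  h4:6  h5:6  h6:0  h7:0 ⇒ 6.
Leveled (Item 2@1, Item 4@1, Item 1@6, Item 3@3): h1:4  h2:4  h3:3  h4:2  h5:2  h6:4  h7:4 ⇒ 4.
Reduction 6 − 4 = 2.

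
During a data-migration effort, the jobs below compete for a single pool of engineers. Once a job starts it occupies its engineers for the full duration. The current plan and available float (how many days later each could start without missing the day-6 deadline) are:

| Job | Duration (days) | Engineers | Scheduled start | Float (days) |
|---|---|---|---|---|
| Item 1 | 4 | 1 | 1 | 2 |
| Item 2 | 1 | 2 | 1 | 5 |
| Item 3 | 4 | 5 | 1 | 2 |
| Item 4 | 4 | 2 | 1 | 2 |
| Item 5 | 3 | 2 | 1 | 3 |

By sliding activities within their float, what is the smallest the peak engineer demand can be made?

Early-start (Item 1@1, Item 2@1, Item 3@1, Item 4@1, Item 5@1) gives peak 12: d1:12  d2:10  d3:10  d4:8  d5:0  d6:0.
Shift Item 5→2.
Schedule Item 1@1, Item 2@1, Item 3@1, Item 4@1, Item 5@2: d1:10  d2:10  d3:10  d4:10  d5:0  d6:0 — peak 10.

10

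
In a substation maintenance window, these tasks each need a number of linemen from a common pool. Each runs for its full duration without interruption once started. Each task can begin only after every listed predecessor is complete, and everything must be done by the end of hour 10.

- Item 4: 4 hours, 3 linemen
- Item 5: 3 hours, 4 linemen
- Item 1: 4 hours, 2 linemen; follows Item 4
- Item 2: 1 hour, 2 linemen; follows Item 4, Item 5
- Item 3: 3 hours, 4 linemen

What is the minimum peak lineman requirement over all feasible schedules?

6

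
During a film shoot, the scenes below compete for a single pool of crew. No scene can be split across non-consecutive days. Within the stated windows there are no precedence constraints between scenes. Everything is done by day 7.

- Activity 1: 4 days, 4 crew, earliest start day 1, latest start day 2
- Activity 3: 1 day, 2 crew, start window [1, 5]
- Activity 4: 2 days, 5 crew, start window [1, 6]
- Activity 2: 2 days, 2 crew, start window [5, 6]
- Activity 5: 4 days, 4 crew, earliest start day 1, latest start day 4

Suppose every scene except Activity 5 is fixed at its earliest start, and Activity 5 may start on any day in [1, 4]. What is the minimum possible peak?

11

Activity 5@1: d1:15  d2:13  d3:8  d4:8  d5:2  d6:2  d7:0 → peak 15
Activity 5@2: d1:11  d2:13  d3:8  d4:8  d5:6  d6:2  d7:0 → peak 13
Activity 5@3: d1:11  d2:9  d3:8  d4:8  d5:6  d6:6  d7:0 → peak 11
Activity 5@4: d1:11  d2:9  d3:4  d4:8  d5:6  d6:6  d7:4 → peak 11
Best is Activity 5@3, peak 11.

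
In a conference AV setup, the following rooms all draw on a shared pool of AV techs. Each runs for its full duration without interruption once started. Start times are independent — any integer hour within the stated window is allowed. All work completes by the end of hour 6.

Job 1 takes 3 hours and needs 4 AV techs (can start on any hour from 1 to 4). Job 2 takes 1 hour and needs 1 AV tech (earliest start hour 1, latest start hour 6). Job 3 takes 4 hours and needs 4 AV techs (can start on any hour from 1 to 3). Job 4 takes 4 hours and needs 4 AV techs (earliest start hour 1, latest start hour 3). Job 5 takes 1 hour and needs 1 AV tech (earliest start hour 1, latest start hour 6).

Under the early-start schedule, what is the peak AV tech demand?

14

Early-start schedule: Job 1@1, Job 2@1, Job 3@1, Job 4@1, Job 5@1.
Load per hour: hour 1: 14, hour 2: 12, hour 3: 12, hour 4: 8, hour 5: 0, hour 6: 0.
Peak is 14.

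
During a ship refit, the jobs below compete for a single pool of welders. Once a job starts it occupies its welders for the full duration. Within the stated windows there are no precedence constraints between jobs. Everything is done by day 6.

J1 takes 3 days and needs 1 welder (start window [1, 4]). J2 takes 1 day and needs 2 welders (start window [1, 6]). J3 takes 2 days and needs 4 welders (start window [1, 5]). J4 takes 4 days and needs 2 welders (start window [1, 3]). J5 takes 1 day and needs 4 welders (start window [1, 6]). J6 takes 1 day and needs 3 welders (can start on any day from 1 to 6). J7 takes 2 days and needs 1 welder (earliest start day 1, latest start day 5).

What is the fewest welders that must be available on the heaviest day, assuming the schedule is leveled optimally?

6

Early-start (J1@1, J2@1, J3@1, J4@1, J5@1, J6@1, J7@1) gives peak 17: d1:17  d2:8  d3:3  d4:2  d5:0  d6:0.
Shift J3→4, J5→6, J6→2, J7→5.
Schedule J1@1, J2@1, J3@4, J4@1, J5@6, J6@2, J7@5: d1:5  d2:6  d3:3  d4:6  d5:5  d6:5 — peak 6.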